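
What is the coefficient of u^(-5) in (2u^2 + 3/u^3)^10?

1959552

General term: C(10,j)·(2u^2)^j·(3/u^3)^(10-j), with u-exponent 2j − 3(10−j) = 5j − 30.
Set 5j − 30 = -5: j = 5.
C(10,5) = 252; 2^5 = 32; 3^5 = 243.
Coefficient = 252 · 32 · 243 = 1959552.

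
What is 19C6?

C(19,6) = (19·18·17·16·15·14) / 6! = 19535040 / 720 = 27132.

27132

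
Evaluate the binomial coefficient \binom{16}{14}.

120

C(16,14) = C(16,2) by symmetry.
C(16,2) = (16·15) / 2! = 240 / 2 = 120.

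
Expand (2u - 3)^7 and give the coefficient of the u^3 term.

The general term is C(7,j)·(2u)^j·(-3)^(7-j); the u^3 term has j = 3.
C(7,3) = 35.
Coefficient = C(7,3) · 2^3 · (-3)^4 = 35 · 8 · 81 = 22680.

22680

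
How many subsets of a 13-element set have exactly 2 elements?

78

Choose the 2 positions: C(13,2) = 78.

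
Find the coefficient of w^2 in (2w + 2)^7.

2688

The general term is C(7,j)·(2w)^j·(2)^(7-j); the w^2 term has j = 2.
C(7,2) = 21.
Coefficient = C(7,2) · 2^2 · 2^5 = 21 · 4 · 32 = 2688.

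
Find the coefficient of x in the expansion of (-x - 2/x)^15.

General term: C(15,j)·(-x)^j·(-2/x)^(15-j), with x-exponent 1j − 1(15−j) = 2j − 15.
Set 2j − 15 = 1: j = 8.
C(15,8) = 6435; (-1)^8 = 1; (-2)^7 = -128.
Coefficient = 6435 · 1 · (-128) = -823680.

-823680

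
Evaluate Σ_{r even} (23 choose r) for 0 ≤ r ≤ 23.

4194304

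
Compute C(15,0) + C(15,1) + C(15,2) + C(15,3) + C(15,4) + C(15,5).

1 + 15 + 105 + 455 + 1365 + 3003 = 4944.

4944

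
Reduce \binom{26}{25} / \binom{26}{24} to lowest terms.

2/25

C(n,k+1)/C(n,k) = (n−k)/(k+1) = (26−24)/(24+1) = 2/25.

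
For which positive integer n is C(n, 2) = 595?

35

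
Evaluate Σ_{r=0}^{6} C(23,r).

1 + 23 + 253 + 1771 + 8855 + 33649 + 100947 = 145499.

145499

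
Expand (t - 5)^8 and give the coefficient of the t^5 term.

The general term is C(8,j)·(t)^j·(-5)^(8-j); the t^5 term has j = 5.
C(8,5) = 56.
Coefficient = C(8,5) · (-5)^3 = 56 · (-125) = -7000.

-7000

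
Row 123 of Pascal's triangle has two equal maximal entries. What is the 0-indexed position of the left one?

61

For odd n = 123, C(123,j) peaks at j = (n−1)/2 and (n+1)/2; the lesser is 61.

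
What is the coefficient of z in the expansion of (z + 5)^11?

107421875

The general term is C(11,j)·(z)^j·(5)^(11-j); the z^1 term has j = 1.
C(11,1) = 11.
Coefficient = C(11,1) · 5^10 = 11 · 9765625 = 107421875.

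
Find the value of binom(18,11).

31824

C(18,11) = C(18,7) by symmetry.
C(18,7) = (18·17·16·15·14·13·12) / 7! = 160392960 / 5040 = 31824.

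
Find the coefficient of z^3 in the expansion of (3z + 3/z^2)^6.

General term: C(6,j)·(3z)^j·(3/z^2)^(6-j), with z-exponent 1j − 2(6−j) = 3j − 12.
Set 3j − 12 = 3: j = 5.
C(6,5) = 6; 3^5 = 243; 3^1 = 3.
Coefficient = 6 · 243 · 3 = 4374.

4374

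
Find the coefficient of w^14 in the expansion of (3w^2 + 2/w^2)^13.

General term: C(13,j)·(3w^2)^j·(2/w^2)^(13-j), with w-exponent 2j − 2(13−j) = 4j − 26.
Set 4j − 26 = 14: j = 10.
C(13,10) = 286; 3^10 = 59049; 2^3 = 8.
Coefficient = 286 · 59049 · 8 = 135104112.

135104112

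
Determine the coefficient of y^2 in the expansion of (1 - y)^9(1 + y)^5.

Coefficient of y^2 = Σ_{j} C(9,j)·(-1)^j·C(5,2-j)·1^(2-j) for j from 0 to 2.
= 10 + (-45) + 36 = 1.

1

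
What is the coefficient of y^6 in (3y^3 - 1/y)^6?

General term: C(6,j)·(3y^3)^j·(-1/y)^(6-j), with y-exponent 3j − 1(6−j) = 4j − 6.
Set 4j − 6 = 6: j = 3.
C(6,3) = 20; 3^3 = 27; (-1)^3 = -1.
Coefficient = 20 · 27 · (-1) = -540.

-540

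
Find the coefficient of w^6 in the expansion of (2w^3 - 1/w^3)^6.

General term: C(6,j)·(2w^3)^j·(-1/w^3)^(6-j), with w-exponent 3j − 3(6−j) = 6j − 18.
Set 6j − 18 = 6: j = 4.
C(6,4) = 15; 2^4 = 16; (-1)^2 = 1.
Coefficient = 15 · 16 · 1 = 240.

240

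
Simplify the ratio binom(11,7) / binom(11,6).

5/7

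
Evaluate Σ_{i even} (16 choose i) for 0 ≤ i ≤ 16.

Even-i terms of row 16 sum to 2^15 = 32768.

32768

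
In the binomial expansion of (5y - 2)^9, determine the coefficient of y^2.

The general term is C(9,j)·(5y)^j·(-2)^(9-j); the y^2 term has j = 2.
C(9,2) = 36.
Coefficient = C(9,2) · 5^2 · (-2)^7 = 36 · 25 · (-128) = -115200.

-115200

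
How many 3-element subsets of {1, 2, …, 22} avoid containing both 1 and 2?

All 3-subsets: C(22,3) = 1540. Those containing both fixed elements: C(20,1) = 20.
1540 − 20 = 1520.

1520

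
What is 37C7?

10295472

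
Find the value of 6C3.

20

C(6,3) = (6·5·4) / 3! = 120 / 6 = 20.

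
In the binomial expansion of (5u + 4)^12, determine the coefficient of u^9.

27500000000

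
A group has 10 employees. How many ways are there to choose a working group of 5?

252

This is C(10,5) = 252.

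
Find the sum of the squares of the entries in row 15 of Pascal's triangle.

155117520

By Vandermonde's identity, Σ C(15,r)² = C(30,15) = 155117520.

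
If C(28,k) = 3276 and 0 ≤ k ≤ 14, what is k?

3

C(28,k) increases on 0 ≤ k ≤ 14. C(28,2) = 378 and C(28,3) = 3276, so k = 3.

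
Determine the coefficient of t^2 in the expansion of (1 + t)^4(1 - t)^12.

24

Coefficient of t^2 = Σ_{j} C(4,j)·1^j·C(12,2-j)·(-1)^(2-j) for j from 0 to 2.
= 66 + (-48) + 6 = 24.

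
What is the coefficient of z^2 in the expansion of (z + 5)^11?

The general term is C(11,j)·(z)^j·(5)^(11-j); the z^2 term has j = 2.
C(11,2) = 55.
Coefficient = C(11,2) · 5^9 = 55 · 1953125 = 107421875.

107421875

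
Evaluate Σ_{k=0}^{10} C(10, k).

1024

Setting x = 1 in (1+x)^10 gives Σ C(10,k) = 2^10 = 1024.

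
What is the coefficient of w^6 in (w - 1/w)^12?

-220

General term: C(12,j)·(w)^j·(-1/w)^(12-j), with w-exponent 1j − 1(12−j) = 2j − 12.
Set 2j − 12 = 6: j = 9.
C(12,9) = 220; 1^9 = 1; (-1)^3 = -1.
Coefficient = 220 · 1 · (-1) = -220.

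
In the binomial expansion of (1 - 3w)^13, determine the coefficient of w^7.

The general term is C(13,j)·(1)^j·(-3w)^(13-j); the w^7 term has j = 6.
C(13,6) = 1716.
Coefficient = C(13,6) · (-3)^7 = 1716 · (-2187) = -3752892.

-3752892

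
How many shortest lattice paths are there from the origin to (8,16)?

Each path is a sequence of 24 steps with 8 rights: C(24,8) = 735471.

735471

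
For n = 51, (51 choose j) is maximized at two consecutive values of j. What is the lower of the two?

25

For odd n = 51, C(51,j) peaks at j = (n−1)/2 and (n+1)/2; the lower is 25.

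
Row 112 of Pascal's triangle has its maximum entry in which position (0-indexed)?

56

C(112,i) is maximized at i = 112/2 = 56.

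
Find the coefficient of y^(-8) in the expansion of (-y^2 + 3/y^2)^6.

General term: C(6,j)·(-y^2)^j·(3/y^2)^(6-j), with y-exponent 2j − 2(6−j) = 4j − 12.
Set 4j − 12 = -8: j = 1.
C(6,1) = 6; (-1)^1 = -1; 3^5 = 243.
Coefficient = 6 · (-1) · 243 = -1458.

-1458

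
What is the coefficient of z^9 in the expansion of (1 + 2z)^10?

5120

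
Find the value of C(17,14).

680

C(17,14) = C(17,3) by symmetry.
C(17,3) = (17·16·15) / 3! = 4080 / 6 = 680.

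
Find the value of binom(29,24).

118755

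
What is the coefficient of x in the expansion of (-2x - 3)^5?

The general term is C(5,j)·(-2x)^j·(-3)^(5-j); the x^1 term has j = 1.
C(5,1) = 5.
Coefficient = C(5,1) · (-2)^1 · (-3)^4 = 5 · (-2) · 81 = -810.

-810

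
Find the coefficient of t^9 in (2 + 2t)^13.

The general term is C(13,j)·(2)^j·(2t)^(13-j); the t^9 term has j = 4.
C(13,4) = 715.
Coefficient = C(13,4) · 2^4 · 2^9 = 715 · 16 · 512 = 5857280.

5857280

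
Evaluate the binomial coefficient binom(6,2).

15

C(6,2) = (6·5) / 2! = 30 / 2 = 15.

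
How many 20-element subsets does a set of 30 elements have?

30045015

C(30,20) = C(30,10) by symmetry.
C(30,10) = (30·29·28·27·26·25·24·23·22·21) / 10! = 109027350432000 / 3628800 = 30045015.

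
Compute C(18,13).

8568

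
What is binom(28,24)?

20475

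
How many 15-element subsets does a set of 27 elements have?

17383860

C(27,15) = C(27,12) by symmetry.
C(27,12) = (27·26·25·24·23·22·21·20·19·18·17·16) / 12! = 8326896754176000 / 479001600 = 17383860.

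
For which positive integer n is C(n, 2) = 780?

40

n(n−1)/2 = 780 ⇒ n(n−1) = 1560. Since 40·39 = 1560, n = 40.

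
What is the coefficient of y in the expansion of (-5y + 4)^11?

-57671680

The general term is C(11,j)·(-5y)^j·(4)^(11-j); the y^1 term has j = 1.
C(11,1) = 11.
Coefficient = C(11,1) · (-5)^1 · 4^10 = 11 · (-5) · 1048576 = -57671680.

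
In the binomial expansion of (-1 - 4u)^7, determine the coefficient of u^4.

The general term is C(7,j)·(-1)^j·(-4u)^(7-j); the u^4 term has j = 3.
C(7,3) = 35.
Coefficient = C(7,3) · (-1)^3 · (-4)^4 = 35 · (-1) · 256 = -8960.

-8960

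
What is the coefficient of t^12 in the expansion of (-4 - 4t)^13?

-872415232

The general term is C(13,j)·(-4)^j·(-4t)^(13-j); the t^12 term has j = 1.
C(13,1) = 13.
Coefficient = C(13,1) · (-4)^1 · (-4)^12 = 13 · (-4) · 16777216 = -872415232.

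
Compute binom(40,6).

3838380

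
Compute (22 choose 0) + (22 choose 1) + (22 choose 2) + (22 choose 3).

1794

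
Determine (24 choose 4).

10626

C(24,4) = (24·23·22·21) / 4! = 255024 / 24 = 10626.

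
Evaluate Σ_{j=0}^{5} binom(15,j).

4944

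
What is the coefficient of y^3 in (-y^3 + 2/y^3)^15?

823680

General term: C(15,j)·(-y^3)^j·(2/y^3)^(15-j), with y-exponent 3j − 3(15−j) = 6j − 45.
Set 6j − 45 = 3: j = 8.
C(15,8) = 6435; (-1)^8 = 1; 2^7 = 128.
Coefficient = 6435 · 1 · 128 = 823680.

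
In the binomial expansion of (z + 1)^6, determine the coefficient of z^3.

The general term is C(6,j)·(z)^j·(1)^(6-j); the z^3 term has j = 3.
C(6,3) = 20.
Coefficient = C(6,3) = 20.

20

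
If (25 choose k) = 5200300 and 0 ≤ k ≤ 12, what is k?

12

C(25,k) increases on 0 ≤ k ≤ 12. C(25,11) = 4457400 and C(25,12) = 5200300, so k = 12.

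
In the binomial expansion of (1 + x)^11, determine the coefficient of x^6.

The general term is C(11,j)·(1)^j·(x)^(11-j); the x^6 term has j = 5.
C(11,5) = 462.
Coefficient = C(11,5) = 462.

462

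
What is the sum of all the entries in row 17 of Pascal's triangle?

The entries of row 17 sum to 2^17 = 131072.

131072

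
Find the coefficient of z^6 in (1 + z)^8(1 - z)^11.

28

Coefficient of z^6 = Σ_{j} C(8,j)·1^j·C(11,6-j)·(-1)^(6-j) for j from 0 to 6.
= 462 + (-3696) + 9240 + (-9240) + 3850 + (-616) + 28 = 28.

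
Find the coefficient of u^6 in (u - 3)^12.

673596

The general term is C(12,j)·(u)^j·(-3)^(12-j); the u^6 term has j = 6.
C(12,6) = 924.
Coefficient = C(12,6) · (-3)^6 = 924 · 729 = 673596.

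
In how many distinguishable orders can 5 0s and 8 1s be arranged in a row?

1287

Choose positions for the 0s: C(13,5) = 1287.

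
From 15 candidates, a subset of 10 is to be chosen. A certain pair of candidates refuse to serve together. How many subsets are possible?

All 10-subsets: C(15,10) = 3003. Those containing both fixed elements: C(13,8) = 1287.
3003 − 1287 = 1716.

1716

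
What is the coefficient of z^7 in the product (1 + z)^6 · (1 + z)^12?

31824

(1 + z)^6(1 + z)^12 = (1 + z)^18, so the coefficient of z^7 is C(18,7)·1^7 = 31824·1 = 31824.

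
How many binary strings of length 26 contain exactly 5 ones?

Choose the 5 positions: C(26,5) = 65780.

65780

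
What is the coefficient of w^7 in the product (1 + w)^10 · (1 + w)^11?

(1 + w)^10(1 + w)^11 = (1 + w)^21, so the coefficient of w^7 is C(21,7)·1^7 = 116280·1 = 116280.

116280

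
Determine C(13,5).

1287

C(13,5) = (13·12·11·10·9) / 5! = 154440 / 120 = 1287.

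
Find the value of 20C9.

167960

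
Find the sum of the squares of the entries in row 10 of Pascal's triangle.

184756

Σ C(10,j)² is the coefficient of x^10 in (1+x)^10(1+x)^10 = (1+x)^20, i.e. C(20,10) = 184756.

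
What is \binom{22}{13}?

497420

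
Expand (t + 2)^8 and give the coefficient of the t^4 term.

1120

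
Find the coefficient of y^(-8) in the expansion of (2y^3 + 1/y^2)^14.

General term: C(14,j)·(2y^3)^j·(1/y^2)^(14-j), with y-exponent 3j − 2(14−j) = 5j − 28.
Set 5j − 28 = -8: j = 4.
C(14,4) = 1001; 2^4 = 16; 1^10 = 1.
Coefficient = 1001 · 16 · 1 = 16016.

16016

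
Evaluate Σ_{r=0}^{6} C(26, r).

1 + 26 + 325 + 2600 + 14950 + 65780 + 230230 = 313912.

313912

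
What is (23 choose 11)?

1352078

C(23,11) = (23·22·21·20·19·18·17·16·15·14·13) / 11! = 53970627110400 / 39916800 = 1352078.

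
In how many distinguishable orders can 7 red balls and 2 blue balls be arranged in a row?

Choose positions for the red balls: C(9,7) = 36.

36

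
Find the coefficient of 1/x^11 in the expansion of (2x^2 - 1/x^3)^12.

General term: C(12,j)·(2x^2)^j·(-1/x^3)^(12-j), with x-exponent 2j − 3(12−j) = 5j − 36.
Set 5j − 36 = -11: j = 5.
C(12,5) = 792; 2^5 = 32; (-1)^7 = -1.
Coefficient = 792 · 32 · (-1) = -25344.

-25344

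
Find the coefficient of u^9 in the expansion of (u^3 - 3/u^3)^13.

General term: C(13,j)·(u^3)^j·(-3/u^3)^(13-j), with u-exponent 3j − 3(13−j) = 6j − 39.
Set 6j − 39 = 9: j = 8.
C(13,8) = 1287; 1^8 = 1; (-3)^5 = -243.
Coefficient = 1287 · 1 · (-243) = -312741.

-312741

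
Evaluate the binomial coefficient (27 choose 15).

17383860

C(27,15) = C(27,12) by symmetry.
C(27,12) = (27·26·25·24·23·22·21·20·19·18·17·16) / 12! = 8326896754176000 / 479001600 = 17383860.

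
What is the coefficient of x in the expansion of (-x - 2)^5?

The general term is C(5,j)·(-x)^j·(-2)^(5-j); the x^1 term has j = 1.
C(5,1) = 5.
Coefficient = C(5,1) · (-1)^1 · (-2)^4 = 5 · (-1) · 16 = -80.

-80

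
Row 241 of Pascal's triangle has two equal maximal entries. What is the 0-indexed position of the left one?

120

For odd n = 241, C(241,j) peaks at j = (n−1)/2 and (n+1)/2; the smaller is 120.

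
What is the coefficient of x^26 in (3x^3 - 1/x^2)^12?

General term: C(12,j)·(3x^3)^j·(-1/x^2)^(12-j), with x-exponent 3j − 2(12−j) = 5j − 24.
Set 5j − 24 = 26: j = 10.
C(12,10) = 66; 3^10 = 59049; (-1)^2 = 1.
Coefficient = 66 · 59049 · 1 = 3897234.

3897234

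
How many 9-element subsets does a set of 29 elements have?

C(29,9) = (29·28·27·26·25·24·23·22·21) / 9! = 3634245014400 / 362880 = 10015005.

10015005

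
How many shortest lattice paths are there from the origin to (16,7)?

Each path is a sequence of 23 steps with 16 rights: C(23,16) = 245157.

245157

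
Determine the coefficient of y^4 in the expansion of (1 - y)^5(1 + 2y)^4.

21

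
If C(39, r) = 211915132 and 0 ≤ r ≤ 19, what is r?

9

C(39,r) increases on 0 ≤ r ≤ 19. C(39,8) = 61523748 and C(39,9) = 211915132, so r = 9.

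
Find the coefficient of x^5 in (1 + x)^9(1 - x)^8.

28

Coefficient of x^5 = Σ_{j} C(9,j)·1^j·C(8,5-j)·(-1)^(5-j) for j from 0 to 5.
= (-56) + 630 + (-2016) + 2352 + (-1008) + 126 = 28.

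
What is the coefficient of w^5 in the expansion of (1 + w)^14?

The general term is C(14,j)·(1)^j·(w)^(14-j); the w^5 term has j = 9.
C(14,9) = 2002.
Coefficient = C(14,9) = 2002.

2002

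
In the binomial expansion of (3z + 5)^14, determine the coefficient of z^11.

8060188500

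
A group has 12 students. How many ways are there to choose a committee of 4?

495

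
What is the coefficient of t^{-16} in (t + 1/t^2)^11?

55

General term: C(11,j)·(t)^j·(1/t^2)^(11-j), with t-exponent 1j − 2(11−j) = 3j − 22.
Set 3j − 22 = -16: j = 2.
C(11,2) = 55; 1^2 = 1; 1^9 = 1.
Coefficient = 55 · 1 · 1 = 55.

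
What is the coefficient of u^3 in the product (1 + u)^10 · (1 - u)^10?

0

Coefficient of u^3 = Σ_{j} C(10,j)·1^j·C(10,3-j)·(-1)^(3-j) for j from 0 to 3.
= (-120) + 450 + (-450) + 120 = 0.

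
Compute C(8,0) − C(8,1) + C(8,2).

21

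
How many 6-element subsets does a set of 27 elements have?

C(27,6) = (27·26·25·24·23·22) / 6! = 213127200 / 720 = 296010.

296010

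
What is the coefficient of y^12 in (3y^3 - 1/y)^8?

-13608

General term: C(8,j)·(3y^3)^j·(-1/y)^(8-j), with y-exponent 3j − 1(8−j) = 4j − 8.
Set 4j − 8 = 12: j = 5.
C(8,5) = 56; 3^5 = 243; (-1)^3 = -1.
Coefficient = 56 · 243 · (-1) = -13608.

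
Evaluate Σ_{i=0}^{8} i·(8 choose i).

Since i·C(8,i) = 8·C(7,i−1), the sum is 8·2^7 = 8·128 = 1024.

1024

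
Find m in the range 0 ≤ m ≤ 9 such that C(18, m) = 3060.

C(18,m) increases on 0 ≤ m ≤ 9. C(18,3) = 816 and C(18,4) = 3060, so m = 4.

4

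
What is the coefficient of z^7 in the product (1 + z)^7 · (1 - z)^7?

0

Coefficient of z^7 = Σ_{j} C(7,j)·1^j·C(7,7-j)·(-1)^(7-j) for j from 0 to 7.
= (-1) + 49 + (-441) + 1225 + (-1225) + 441 + (-49) + 1 = 0.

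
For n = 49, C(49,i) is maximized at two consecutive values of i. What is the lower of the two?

24

For odd n = 49, C(49,i) peaks at i = (n−1)/2 and (n+1)/2; the lower is 24.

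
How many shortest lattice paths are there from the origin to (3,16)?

969

Each path is a sequence of 19 steps with 3 rights: C(19,3) = 969.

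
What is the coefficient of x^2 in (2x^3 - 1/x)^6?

General term: C(6,j)·(2x^3)^j·(-1/x)^(6-j), with x-exponent 3j − 1(6−j) = 4j − 6.
Set 4j − 6 = 2: j = 2.
C(6,2) = 15; 2^2 = 4; (-1)^4 = 1.
Coefficient = 15 · 4 · 1 = 60.

60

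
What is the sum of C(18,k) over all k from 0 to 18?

Setting x = 1 in (1+x)^18 gives Σ C(18,k) = 2^18 = 262144.

262144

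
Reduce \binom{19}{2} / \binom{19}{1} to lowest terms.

9

C(n,k+1)/C(n,k) = (n−k)/(k+1) = (19−1)/(1+1) = 18/2 = 9.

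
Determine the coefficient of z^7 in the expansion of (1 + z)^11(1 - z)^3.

Coefficient of z^7 = Σ_{j} C(11,j)·1^j·C(3,7-j)·(-1)^(7-j) for j from 4 to 7.
= (-330) + 1386 + (-1386) + 330 = 0.

0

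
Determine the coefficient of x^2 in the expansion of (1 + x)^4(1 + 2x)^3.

42

Coefficient of x^2 = Σ_{j} C(4,j)·1^j·C(3,2-j)·2^(2-j) for j from 0 to 2.
= 12 + 24 + 6 = 42.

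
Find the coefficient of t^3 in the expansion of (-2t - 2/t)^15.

-164003840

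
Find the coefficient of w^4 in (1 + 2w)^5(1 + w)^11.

Coefficient of w^4 = Σ_{j} C(5,j)·2^j·C(11,4-j)·1^(4-j) for j from 0 to 4.
= 330 + 1650 + 2200 + 880 + 80 = 5140.

5140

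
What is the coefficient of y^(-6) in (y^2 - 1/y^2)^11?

General term: C(11,j)·(y^2)^j·(-1/y^2)^(11-j), with y-exponent 2j − 2(11−j) = 4j − 22.
Set 4j − 22 = -6: j = 4.
C(11,4) = 330; 1^4 = 1; (-1)^7 = -1.
Coefficient = 330 · 1 · (-1) = -330.

-330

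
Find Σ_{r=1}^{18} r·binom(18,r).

Differentiating (1+x)^18 and setting x=1: Σ r·C(18,r) = 18·2^17 = 2359296.

2359296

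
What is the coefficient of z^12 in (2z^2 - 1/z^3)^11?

28160

General term: C(11,j)·(2z^2)^j·(-1/z^3)^(11-j), with z-exponent 2j − 3(11−j) = 5j − 33.
Set 5j − 33 = 12: j = 9.
C(11,9) = 55; 2^9 = 512; (-1)^2 = 1.
Coefficient = 55 · 512 · 1 = 28160.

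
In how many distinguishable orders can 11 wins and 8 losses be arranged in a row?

75582

Choose positions for the wins: C(19,11) = 75582.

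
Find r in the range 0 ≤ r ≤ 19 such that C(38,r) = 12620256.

C(38,r) increases on 0 ≤ r ≤ 19. C(38,6) = 2760681 and C(38,7) = 12620256, so r = 7.

7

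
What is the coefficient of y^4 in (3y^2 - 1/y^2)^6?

General term: C(6,j)·(3y^2)^j·(-1/y^2)^(6-j), with y-exponent 2j − 2(6−j) = 4j − 12.
Set 4j − 12 = 4: j = 4.
C(6,4) = 15; 3^4 = 81; (-1)^2 = 1.
Coefficient = 15 · 81 · 1 = 1215.

1215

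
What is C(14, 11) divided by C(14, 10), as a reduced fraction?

4/11

C(n,k+1)/C(n,k) = (n−k)/(k+1) = (14−10)/(10+1) = 4/11.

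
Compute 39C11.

1676056044

C(39,11) = (39·38·37·36·35·34·33·32·31·30·29) / 11! = 66902793897139200 / 39916800 = 1676056044.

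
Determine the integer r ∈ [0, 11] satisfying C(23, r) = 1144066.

10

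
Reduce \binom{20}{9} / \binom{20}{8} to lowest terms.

4/3

C(n,k+1)/C(n,k) = (n−k)/(k+1) = (20−8)/(8+1) = 12/9 = 4/3.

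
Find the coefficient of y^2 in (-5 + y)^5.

The general term is C(5,j)·(-5)^j·(y)^(5-j); the y^2 term has j = 3.
C(5,3) = 10.
Coefficient = C(5,3) · (-5)^3 = 10 · (-125) = -1250.

-1250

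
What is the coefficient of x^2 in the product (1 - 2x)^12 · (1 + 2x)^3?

Coefficient of x^2 = Σ_{j} C(12,j)·(-2)^j·C(3,2-j)·2^(2-j) for j from 0 to 2.
= 12 + (-144) + 264 = 132.

132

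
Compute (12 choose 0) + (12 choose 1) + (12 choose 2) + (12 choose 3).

299

1 + 12 + 66 + 220 = 299.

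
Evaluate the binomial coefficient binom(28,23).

98280

C(28,23) = C(28,5) by symmetry.
C(28,5) = (28·27·26·25·24) / 5! = 11793600 / 120 = 98280.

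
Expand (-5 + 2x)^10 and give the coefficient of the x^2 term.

The general term is C(10,j)·(-5)^j·(2x)^(10-j); the x^2 term has j = 8.
C(10,8) = 45.
Coefficient = C(10,8) · (-5)^8 · 2^2 = 45 · 390625 · 4 = 70312500.

70312500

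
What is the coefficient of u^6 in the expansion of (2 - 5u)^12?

924000000

The general term is C(12,j)·(2)^j·(-5u)^(12-j); the u^6 term has j = 6.
C(12,6) = 924.
Coefficient = C(12,6) · 2^6 · (-5)^6 = 924 · 64 · 15625 = 924000000.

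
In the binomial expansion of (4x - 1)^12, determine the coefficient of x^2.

1056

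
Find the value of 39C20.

68923264410

C(39,20) = C(39,19) by symmetry.
C(39,19) = (39·38·37·36·35·34·33·32·31·30·29·28·27·26·25·24·23·22·21) / 19! = 8384177419658927035269120000 / 121645100408832000 = 68923264410.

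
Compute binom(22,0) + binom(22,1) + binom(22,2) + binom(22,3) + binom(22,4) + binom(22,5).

35443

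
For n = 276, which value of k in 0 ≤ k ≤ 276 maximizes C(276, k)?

C(276,k) is maximized at k = 276/2 = 138.

138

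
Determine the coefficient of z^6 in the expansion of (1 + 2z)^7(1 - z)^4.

84

Coefficient of z^6 = Σ_{j} C(7,j)·2^j·C(4,6-j)·(-1)^(6-j) for j from 2 to 6.
= 84 + (-1120) + 3360 + (-2688) + 448 = 84.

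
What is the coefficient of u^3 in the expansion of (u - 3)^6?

The general term is C(6,j)·(u)^j·(-3)^(6-j); the u^3 term has j = 3.
C(6,3) = 20.
Coefficient = C(6,3) · (-3)^3 = 20 · (-27) = -540.

-540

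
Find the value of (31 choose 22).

20160075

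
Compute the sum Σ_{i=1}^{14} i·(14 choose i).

114688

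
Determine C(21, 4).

5985

C(21,4) = (21·20·19·18) / 4! = 143640 / 24 = 5985.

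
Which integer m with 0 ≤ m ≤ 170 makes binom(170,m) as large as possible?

85

C(170,m) is maximized at m = 170/2 = 85.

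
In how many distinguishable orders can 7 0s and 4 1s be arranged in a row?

Choose positions for the 0s: C(11,7) = 330.

330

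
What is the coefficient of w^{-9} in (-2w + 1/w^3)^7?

General term: C(7,j)·(-2w)^j·(1/w^3)^(7-j), with w-exponent 1j − 3(7−j) = 4j − 21.
Set 4j − 21 = -9: j = 3.
C(7,3) = 35; (-2)^3 = -8; 1^4 = 1.
Coefficient = 35 · (-8) · 1 = -280.

-280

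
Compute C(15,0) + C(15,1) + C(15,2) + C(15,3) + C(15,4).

1 + 15 + 105 + 455 + 1365 = 1941.

1941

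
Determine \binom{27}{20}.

C(27,20) = C(27,7) by symmetry.
C(27,7) = (27·26·25·24·23·22·21) / 7! = 4475671200 / 5040 = 888030.

888030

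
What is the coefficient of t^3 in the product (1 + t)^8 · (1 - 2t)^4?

-8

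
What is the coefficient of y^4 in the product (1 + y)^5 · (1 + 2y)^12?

19605

Coefficient of y^4 = Σ_{j} C(5,j)·1^j·C(12,4-j)·2^(4-j) for j from 0 to 4.
= 7920 + 8800 + 2640 + 240 + 5 = 19605.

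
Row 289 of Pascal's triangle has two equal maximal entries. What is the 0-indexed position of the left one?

144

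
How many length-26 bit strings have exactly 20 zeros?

230230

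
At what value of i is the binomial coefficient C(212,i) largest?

106

C(212,i) is maximized at i = 212/2 = 106.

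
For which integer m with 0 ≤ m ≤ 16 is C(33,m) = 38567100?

9

C(33,m) increases on 0 ≤ m ≤ 16. C(33,8) = 13884156 and C(33,9) = 38567100, so m = 9.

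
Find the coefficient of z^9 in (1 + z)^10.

The general term is C(10,j)·(1)^j·(z)^(10-j); the z^9 term has j = 1.
C(10,1) = 10.
Coefficient = C(10,1) = 10.

10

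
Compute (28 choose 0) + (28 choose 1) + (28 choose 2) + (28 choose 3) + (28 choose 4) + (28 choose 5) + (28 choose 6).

499178

1 + 28 + 378 + 3276 + 20475 + 98280 + 376740 = 499178.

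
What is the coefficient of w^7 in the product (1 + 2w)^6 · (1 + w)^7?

Coefficient of w^7 = Σ_{j} C(6,j)·2^j·C(7,7-j)·1^(7-j) for j from 0 to 6.
= 1 + 84 + 1260 + 5600 + 8400 + 4032 + 448 = 19825.

19825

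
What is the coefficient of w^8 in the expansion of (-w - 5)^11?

The general term is C(11,j)·(-w)^j·(-5)^(11-j); the w^8 term has j = 8.
C(11,8) = 165.
Coefficient = C(11,8) · (-5)^3 = 165 · (-125) = -20625.

-20625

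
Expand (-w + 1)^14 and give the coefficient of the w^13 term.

-14

The general term is C(14,j)·(-w)^j·(1)^(14-j); the w^13 term has j = 13.
C(14,13) = 14.
Coefficient = C(14,13) · (-1)^13 = 14 · (-1) = -14.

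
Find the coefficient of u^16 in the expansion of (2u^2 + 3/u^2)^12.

608256

General term: C(12,j)·(2u^2)^j·(3/u^2)^(12-j), with u-exponent 2j − 2(12−j) = 4j − 24.
Set 4j − 24 = 16: j = 10.
C(12,10) = 66; 2^10 = 1024; 3^2 = 9.
Coefficient = 66 · 1024 · 9 = 608256.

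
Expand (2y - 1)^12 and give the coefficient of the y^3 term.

The general term is C(12,j)·(2y)^j·(-1)^(12-j); the y^3 term has j = 3.
C(12,3) = 220.
Coefficient = C(12,3) · 2^3 · (-1)^9 = 220 · 8 · (-1) = -1760.

-1760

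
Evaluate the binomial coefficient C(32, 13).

347373600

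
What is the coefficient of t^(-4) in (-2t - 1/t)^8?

General term: C(8,j)·(-2t)^j·(-1/t)^(8-j), with t-exponent 1j − 1(8−j) = 2j − 8.
Set 2j − 8 = -4: j = 2.
C(8,2) = 28; (-2)^2 = 4; (-1)^6 = 1.
Coefficient = 28 · 4 · 1 = 112.

112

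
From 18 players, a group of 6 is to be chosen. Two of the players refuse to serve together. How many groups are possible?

16744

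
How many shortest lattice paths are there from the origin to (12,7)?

50388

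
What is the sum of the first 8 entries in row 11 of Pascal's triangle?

1816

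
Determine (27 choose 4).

17550

C(27,4) = (27·26·25·24) / 4! = 421200 / 24 = 17550.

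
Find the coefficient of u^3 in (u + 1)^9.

The general term is C(9,j)·(u)^j·(1)^(9-j); the u^3 term has j = 3.
C(9,3) = 84.
Coefficient = C(9,3) = 84.

84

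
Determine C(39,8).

61523748

C(39,8) = (39·38·37·36·35·34·33·32) / 8! = 2480637519360 / 40320 = 61523748.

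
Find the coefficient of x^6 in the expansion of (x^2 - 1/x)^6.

General term: C(6,j)·(x^2)^j·(-1/x)^(6-j), with x-exponent 2j − 1(6−j) = 3j − 6.
Set 3j − 6 = 6: j = 4.
C(6,4) = 15; 1^4 = 1; (-1)^2 = 1.
Coefficient = 15 · 1 · 1 = 15.

15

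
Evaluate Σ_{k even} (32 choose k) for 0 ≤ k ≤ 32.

Even-k terms of row 32 sum to 2^31 = 2147483648.

2147483648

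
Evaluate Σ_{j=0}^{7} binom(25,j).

726206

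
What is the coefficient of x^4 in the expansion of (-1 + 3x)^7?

-2835

The general term is C(7,j)·(-1)^j·(3x)^(7-j); the x^4 term has j = 3.
C(7,3) = 35.
Coefficient = C(7,3) · (-1)^3 · 3^4 = 35 · (-1) · 81 = -2835.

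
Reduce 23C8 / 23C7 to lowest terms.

2

C(n,k+1)/C(n,k) = (n−k)/(k+1) = (23−7)/(7+1) = 16/8 = 2.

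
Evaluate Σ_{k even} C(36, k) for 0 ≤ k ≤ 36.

Even-k terms of row 36 sum to 2^35 = 34359738368.

34359738368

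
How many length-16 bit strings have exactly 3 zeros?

560

Choose the 3 positions: C(16,3) = 560.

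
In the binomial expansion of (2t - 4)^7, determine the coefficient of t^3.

The general term is C(7,j)·(2t)^j·(-4)^(7-j); the t^3 term has j = 3.
C(7,3) = 35.
Coefficient = C(7,3) · 2^3 · (-4)^4 = 35 · 8 · 256 = 71680.

71680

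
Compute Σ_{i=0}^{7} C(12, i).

1 + 12 + 66 + 220 + 495 + 792 + 924 + 792 = 3302.

3302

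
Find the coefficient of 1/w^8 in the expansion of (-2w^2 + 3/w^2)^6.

-2916

General term: C(6,j)·(-2w^2)^j·(3/w^2)^(6-j), with w-exponent 2j − 2(6−j) = 4j − 12.
Set 4j − 12 = -8: j = 1.
C(6,1) = 6; (-2)^1 = -2; 3^5 = 243.
Coefficient = 6 · (-2) · 243 = -2916.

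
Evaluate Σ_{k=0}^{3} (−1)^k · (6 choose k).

The partial alternating sum Σ_{k=0}^{3} (−1)^k C(6,k) = (−1)^3 C(5,3) = -10.

-10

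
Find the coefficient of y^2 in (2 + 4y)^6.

The general term is C(6,j)·(2)^j·(4y)^(6-j); the y^2 term has j = 4.
C(6,4) = 15.
Coefficient = C(6,4) · 2^4 · 4^2 = 15 · 16 · 16 = 3840.

3840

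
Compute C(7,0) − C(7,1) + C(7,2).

The partial alternating sum Σ_{k=0}^{2} (−1)^k C(7,k) = (−1)^2 C(6,2) = 15.

15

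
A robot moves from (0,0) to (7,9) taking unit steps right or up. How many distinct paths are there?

11440

Each path is a sequence of 16 steps with 7 rights: C(16,7) = 11440.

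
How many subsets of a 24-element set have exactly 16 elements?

735471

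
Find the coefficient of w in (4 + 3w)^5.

3840

The general term is C(5,j)·(4)^j·(3w)^(5-j); the w^1 term has j = 4.
C(5,4) = 5.
Coefficient = C(5,4) · 4^4 · 3^1 = 5 · 256 · 3 = 3840.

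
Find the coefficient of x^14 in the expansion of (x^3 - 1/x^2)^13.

General term: C(13,j)·(x^3)^j·(-1/x^2)^(13-j), with x-exponent 3j − 2(13−j) = 5j − 26.
Set 5j − 26 = 14: j = 8.
C(13,8) = 1287; 1^8 = 1; (-1)^5 = -1.
Coefficient = 1287 · 1 · (-1) = -1287.

-1287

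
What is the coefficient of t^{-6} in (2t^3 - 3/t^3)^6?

General term: C(6,j)·(2t^3)^j·(-3/t^3)^(6-j), with t-exponent 3j − 3(6−j) = 6j − 18.
Set 6j − 18 = -6: j = 2.
C(6,2) = 15; 2^2 = 4; (-3)^4 = 81.
Coefficient = 15 · 4 · 81 = 4860.

4860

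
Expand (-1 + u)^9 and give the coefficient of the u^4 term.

The general term is C(9,j)·(-1)^j·(u)^(9-j); the u^4 term has j = 5.
C(9,5) = 126.
Coefficient = C(9,5) · (-1)^5 = 126 · (-1) = -126.

-126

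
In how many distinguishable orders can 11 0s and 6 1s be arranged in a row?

Choose positions for the 0s: C(17,11) = 12376.

12376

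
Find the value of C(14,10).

1001

C(14,10) = C(14,4) by symmetry.
C(14,4) = (14·13·12·11) / 4! = 24024 / 24 = 1001.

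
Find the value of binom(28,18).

C(28,18) = C(28,10) by symmetry.
C(28,10) = (28·27·26·25·24·23·22·21·20·19) / 10! = 47621141568000 / 3628800 = 13123110.

13123110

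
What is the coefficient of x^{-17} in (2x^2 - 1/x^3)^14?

-64064

General term: C(14,j)·(2x^2)^j·(-1/x^3)^(14-j), with x-exponent 2j − 3(14−j) = 5j − 42.
Set 5j − 42 = -17: j = 5.
C(14,5) = 2002; 2^5 = 32; (-1)^9 = -1.
Coefficient = 2002 · 32 · (-1) = -64064.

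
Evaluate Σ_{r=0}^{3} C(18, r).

1 + 18 + 153 + 816 = 988.

988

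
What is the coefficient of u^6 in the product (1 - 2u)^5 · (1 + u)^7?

-147

Coefficient of u^6 = Σ_{j} C(5,j)·(-2)^j·C(7,6-j)·1^(6-j) for j from 0 to 5.
= 7 + (-210) + 1400 + (-2800) + 1680 + (-224) = -147.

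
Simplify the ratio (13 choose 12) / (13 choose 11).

C(n,k+1)/C(n,k) = (n−k)/(k+1) = (13−11)/(11+1) = 2/12 = 1/6.

1/6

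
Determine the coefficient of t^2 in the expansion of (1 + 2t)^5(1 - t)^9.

-14

Coefficient of t^2 = Σ_{j} C(5,j)·2^j·C(9,2-j)·(-1)^(2-j) for j from 0 to 2.
= 36 + (-90) + 40 = -14.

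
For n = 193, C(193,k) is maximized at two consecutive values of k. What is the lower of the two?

For odd n = 193, C(193,k) peaks at k = (n−1)/2 and (n+1)/2; the lower is 96.

96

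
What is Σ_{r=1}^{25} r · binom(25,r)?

419430400

Differentiating (1+x)^25 and setting x=1: Σ r·C(25,r) = 25·2^24 = 419430400.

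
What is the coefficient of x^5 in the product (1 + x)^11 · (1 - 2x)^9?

-534

Coefficient of x^5 = Σ_{j} C(11,j)·1^j·C(9,5-j)·(-2)^(5-j) for j from 0 to 5.
= (-4032) + 22176 + (-36960) + 23760 + (-5940) + 462 = -534.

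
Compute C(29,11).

C(29,11) = (29·28·27·26·25·24·23·22·21·20·19) / 11! = 1381013105472000 / 39916800 = 34597290.

34597290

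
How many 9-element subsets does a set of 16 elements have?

C(16,9) = C(16,7) by symmetry.
C(16,7) = (16·15·14·13·12·11·10) / 7! = 57657600 / 5040 = 11440.

11440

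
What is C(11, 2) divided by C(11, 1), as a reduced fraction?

5

C(n,k+1)/C(n,k) = (n−k)/(k+1) = (11−1)/(1+1) = 10/2 = 5.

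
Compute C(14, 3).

C(14,3) = (14·13·12) / 3! = 2184 / 6 = 364.

364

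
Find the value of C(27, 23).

17550

C(27,23) = C(27,4) by symmetry.
C(27,4) = (27·26·25·24) / 4! = 421200 / 24 = 17550.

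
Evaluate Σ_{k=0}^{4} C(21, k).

7547

1 + 21 + 210 + 1330 + 5985 = 7547.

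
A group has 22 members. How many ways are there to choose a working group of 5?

This is C(22,5) = 26334.

26334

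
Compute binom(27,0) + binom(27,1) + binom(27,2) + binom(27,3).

1 + 27 + 351 + 2925 = 3304.

3304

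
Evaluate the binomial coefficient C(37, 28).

C(37,28) = C(37,9) by symmetry.
C(37,9) = (37·36·35·34·33·32·31·30·29) / 9! = 45143585625600 / 362880 = 124403620.

124403620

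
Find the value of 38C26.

2707475148

C(38,26) = C(38,12) by symmetry.
C(38,12) = (38·37·36·35·34·33·32·31·30·29·28·27) / 12! = 1296884927852236800 / 479001600 = 2707475148.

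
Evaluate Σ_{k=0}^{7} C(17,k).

41226

1 + 17 + 136 + 680 + 2380 + 6188 + 12376 + 19448 = 41226.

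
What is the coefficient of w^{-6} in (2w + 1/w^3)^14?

1025024

General term: C(14,j)·(2w)^j·(1/w^3)^(14-j), with w-exponent 1j − 3(14−j) = 4j − 42.
Set 4j − 42 = -6: j = 9.
C(14,9) = 2002; 2^9 = 512; 1^5 = 1.
Coefficient = 2002 · 512 · 1 = 1025024.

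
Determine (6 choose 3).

20

C(6,3) = (6·5·4) / 3! = 120 / 6 = 20.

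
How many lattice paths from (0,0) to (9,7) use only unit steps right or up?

Each path is a sequence of 16 steps with 9 rights: C(16,9) = 11440.

11440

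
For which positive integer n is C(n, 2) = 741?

39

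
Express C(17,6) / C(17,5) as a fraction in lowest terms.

C(n,k+1)/C(n,k) = (n−k)/(k+1) = (17−5)/(5+1) = 12/6 = 2.

2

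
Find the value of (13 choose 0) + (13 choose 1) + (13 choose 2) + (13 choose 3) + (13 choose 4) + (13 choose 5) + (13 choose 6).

4096

1 + 13 + 78 + 286 + 715 + 1287 + 1716 = 4096.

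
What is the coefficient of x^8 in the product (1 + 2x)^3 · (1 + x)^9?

2241

Coefficient of x^8 = Σ_{j} C(3,j)·2^j·C(9,8-j)·1^(8-j) for j from 0 to 3.
= 9 + 216 + 1008 + 1008 = 2241.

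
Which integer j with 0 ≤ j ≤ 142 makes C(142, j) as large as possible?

71

C(142,j) is maximized at j = 142/2 = 71.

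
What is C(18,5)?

8568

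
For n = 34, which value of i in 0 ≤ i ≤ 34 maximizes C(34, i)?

17

C(34,i) is maximized at i = 34/2 = 17.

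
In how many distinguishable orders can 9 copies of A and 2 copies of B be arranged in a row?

55

Choose positions for the A's: C(11,9) = 55.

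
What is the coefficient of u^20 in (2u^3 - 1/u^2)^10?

11520

General term: C(10,j)·(2u^3)^j·(-1/u^2)^(10-j), with u-exponent 3j − 2(10−j) = 5j − 20.
Set 5j − 20 = 20: j = 8.
C(10,8) = 45; 2^8 = 256; (-1)^2 = 1.
Coefficient = 45 · 256 · 1 = 11520.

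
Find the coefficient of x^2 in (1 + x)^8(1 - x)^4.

2

Coefficient of x^2 = Σ_{j} C(8,j)·1^j·C(4,2-j)·(-1)^(2-j) for j from 0 to 2.
= 6 + (-32) + 28 = 2.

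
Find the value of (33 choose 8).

C(33,8) = (33·32·31·30·29·28·27·26) / 8! = 559809169920 / 40320 = 13884156.

13884156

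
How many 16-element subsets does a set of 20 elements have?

4845

C(20,16) = C(20,4) by symmetry.
C(20,4) = (20·19·18·17) / 4! = 116280 / 24 = 4845.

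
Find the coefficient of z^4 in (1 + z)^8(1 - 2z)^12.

-42

Coefficient of z^4 = Σ_{j} C(8,j)·1^j·C(12,4-j)·(-2)^(4-j) for j from 0 to 4.
= 7920 + (-14080) + 7392 + (-1344) + 70 = -42.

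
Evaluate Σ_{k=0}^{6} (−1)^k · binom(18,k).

The partial alternating sum Σ_{k=0}^{6} (−1)^k C(18,k) = (−1)^6 C(17,6) = 12376.

12376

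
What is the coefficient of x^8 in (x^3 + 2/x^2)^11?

General term: C(11,j)·(x^3)^j·(2/x^2)^(11-j), with x-exponent 3j − 2(11−j) = 5j − 22.
Set 5j − 22 = 8: j = 6.
C(11,6) = 462; 1^6 = 1; 2^5 = 32.
Coefficient = 462 · 1 · 32 = 14784.

14784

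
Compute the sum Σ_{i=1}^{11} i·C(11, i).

11264

Differentiating (1+x)^11 and setting x=1: Σ i·C(11,i) = 11·2^10 = 11264.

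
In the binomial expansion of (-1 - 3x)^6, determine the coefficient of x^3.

540

The general term is C(6,j)·(-1)^j·(-3x)^(6-j); the x^3 term has j = 3.
C(6,3) = 20.
Coefficient = C(6,3) · (-1)^3 · (-3)^3 = 20 · (-1) · (-27) = 540.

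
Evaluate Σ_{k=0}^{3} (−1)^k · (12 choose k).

-165

The partial alternating sum Σ_{k=0}^{3} (−1)^k C(12,k) = (−1)^3 C(11,3) = -165.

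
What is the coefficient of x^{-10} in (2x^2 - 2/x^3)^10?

215040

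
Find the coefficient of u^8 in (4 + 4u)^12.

The general term is C(12,j)·(4)^j·(4u)^(12-j); the u^8 term has j = 4.
C(12,4) = 495.
Coefficient = C(12,4) · 4^4 · 4^8 = 495 · 256 · 65536 = 8304721920.

8304721920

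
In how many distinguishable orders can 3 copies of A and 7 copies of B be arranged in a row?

120

Choose positions for the A's: C(10,3) = 120.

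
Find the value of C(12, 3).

220

C(12,3) = (12·11·10) / 3! = 1320 / 6 = 220.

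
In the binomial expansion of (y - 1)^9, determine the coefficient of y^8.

-9

The general term is C(9,j)·(y)^j·(-1)^(9-j); the y^8 term has j = 8.
C(9,8) = 9.
Coefficient = C(9,8) · (-1)^1 = 9 · (-1) = -9.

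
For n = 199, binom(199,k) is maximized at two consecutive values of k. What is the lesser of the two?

For odd n = 199, C(199,k) peaks at k = (n−1)/2 and (n+1)/2; the lesser is 99.

99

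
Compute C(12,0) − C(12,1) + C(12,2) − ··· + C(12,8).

165

The partial alternating sum Σ_{k=0}^{8} (−1)^k C(12,k) = (−1)^8 C(11,8) = 165.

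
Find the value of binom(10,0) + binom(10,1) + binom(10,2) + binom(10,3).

1 + 10 + 45 + 120 = 176.

176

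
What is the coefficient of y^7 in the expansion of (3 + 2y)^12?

The general term is C(12,j)·(3)^j·(2y)^(12-j); the y^7 term has j = 5.
C(12,5) = 792.
Coefficient = C(12,5) · 3^5 · 2^7 = 792 · 243 · 128 = 24634368.

24634368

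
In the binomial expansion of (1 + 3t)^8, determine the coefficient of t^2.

The general term is C(8,j)·(1)^j·(3t)^(8-j); the t^2 term has j = 6.
C(8,6) = 28.
Coefficient = C(8,6) · 3^2 = 28 · 9 = 252.

252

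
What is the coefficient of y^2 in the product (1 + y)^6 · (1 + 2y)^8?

223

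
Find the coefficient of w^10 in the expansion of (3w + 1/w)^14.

48361131

General term: C(14,j)·(3w)^j·(1/w)^(14-j), with w-exponent 1j − 1(14−j) = 2j − 14.
Set 2j − 14 = 10: j = 12.
C(14,12) = 91; 3^12 = 531441; 1^2 = 1.
Coefficient = 91 · 531441 · 1 = 48361131.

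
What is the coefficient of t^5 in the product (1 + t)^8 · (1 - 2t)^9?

Coefficient of t^5 = Σ_{j} C(8,j)·1^j·C(9,5-j)·(-2)^(5-j) for j from 0 to 5.
= (-4032) + 16128 + (-18816) + 8064 + (-1260) + 56 = 140.

140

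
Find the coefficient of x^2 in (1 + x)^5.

The general term is C(5,j)·(1)^j·(x)^(5-j); the x^2 term has j = 3.
C(5,3) = 10.
Coefficient = C(5,3) = 10.

10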